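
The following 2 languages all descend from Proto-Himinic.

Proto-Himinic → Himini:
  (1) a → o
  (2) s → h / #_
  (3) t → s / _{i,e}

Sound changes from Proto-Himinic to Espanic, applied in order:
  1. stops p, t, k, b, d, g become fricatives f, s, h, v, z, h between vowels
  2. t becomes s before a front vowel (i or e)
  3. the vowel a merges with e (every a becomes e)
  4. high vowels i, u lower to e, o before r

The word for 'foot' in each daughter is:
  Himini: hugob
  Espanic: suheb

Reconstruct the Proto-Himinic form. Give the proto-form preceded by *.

Position 1: Himini has h, Espanic has s. Taking the neighbouring segments as reconstructed: Himini h could go back to *s or *h; Espanic s can only go back to *s — the one source consistent with every daughter is *s.
Position 4: Himini has o, Espanic has e. Taking the neighbouring segments as reconstructed: Himini o could go back to *a or *o; Espanic e could go back to *a or *e — the one source consistent with every daughter is *a.
Position 3: Himini has g, Espanic has h. Himini preserves g here (none of its changes turn any other segment into g), so the proto-segment is *g.
This points to *sugab. Verify forward in each daughter:
Himini: start from *sugab.
  rule 1 (vowel merger): sugab → sugob
  rule 2 (debuccalisation): sugob → hugob
  rule 3: no change — hugob
  ⇒ Himini hugob
Espanic: *sugab
  sugab → suhab   [intervocalic lenition]
  suhab (rule 2 does not apply)
  suhab → suheb   [vowel merger]
  suheb (rule 4 does not apply)
  giving Espanic suheb.
No other proto-form is consistent with every reflex, so the reconstruction is *sugab.

*sugab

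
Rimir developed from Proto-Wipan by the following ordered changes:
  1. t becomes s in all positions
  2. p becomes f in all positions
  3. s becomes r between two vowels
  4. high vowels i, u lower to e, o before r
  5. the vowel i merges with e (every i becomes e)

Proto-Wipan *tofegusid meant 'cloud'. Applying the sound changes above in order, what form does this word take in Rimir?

Rimir: *tofegusid > sofegusid > sofegurid > sofegorid > sofegored  (by unconditioned shift, rhotacism, pre-rhotic lowering, vowel merger)

sofegored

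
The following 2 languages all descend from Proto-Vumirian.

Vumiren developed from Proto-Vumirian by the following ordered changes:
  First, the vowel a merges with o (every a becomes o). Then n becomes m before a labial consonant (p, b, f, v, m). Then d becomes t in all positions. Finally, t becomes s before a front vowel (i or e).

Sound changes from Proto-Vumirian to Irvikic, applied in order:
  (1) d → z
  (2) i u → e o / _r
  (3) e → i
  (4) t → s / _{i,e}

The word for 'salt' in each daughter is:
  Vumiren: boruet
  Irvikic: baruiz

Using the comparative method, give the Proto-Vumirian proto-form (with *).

*barued

Position 6: Vumiren has t, Irvikic has z. Taking the neighbouring segments as reconstructed: Vumiren t could go back to *t or *d; Irvikic z could go back to *d or *z — the one source consistent with every daughter is *d.
Position 5: Vumiren has e, Irvikic has i. Vumiren preserves e here (none of its changes turn any other segment into e), so the proto-segment is *e.
This points to *barued. Verify forward in each daughter:
Vumiren: start from *barued.
  rule 1 (vowel merger): barued → borued
  rule 2: no change — borued
  rule 3 (unconditioned shift): borued → boruet
  rule 4: no change — boruet
  ⇒ Vumiren boruet
Irvikic: *barued
  barued → baruez   [unconditioned shift]
  baruez (rule 2 does not apply)
  baruez → baruiz   [vowel merger]
  baruiz (rule 4 does not apply)
  giving Irvikic baruiz.
Only *barued yields all of Vumiren boruet, Irvikic baruiz.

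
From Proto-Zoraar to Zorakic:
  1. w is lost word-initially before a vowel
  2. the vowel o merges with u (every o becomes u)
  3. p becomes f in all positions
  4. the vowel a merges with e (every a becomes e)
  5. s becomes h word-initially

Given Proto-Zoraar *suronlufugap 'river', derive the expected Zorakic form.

Zorakic: *suronlufugap
  suronlufugap (rule 1 does not apply)
  suronlufugap → surunlufugap   [vowel merger]
  surunlufugap → surunlufugaf   [unconditioned shift]
  surunlufugaf → surunlufugef   [vowel merger]
  surunlufugef → hurunlufugef   [debuccalisation]
  giving Zorakic hurunlufugef.

hurunlufugef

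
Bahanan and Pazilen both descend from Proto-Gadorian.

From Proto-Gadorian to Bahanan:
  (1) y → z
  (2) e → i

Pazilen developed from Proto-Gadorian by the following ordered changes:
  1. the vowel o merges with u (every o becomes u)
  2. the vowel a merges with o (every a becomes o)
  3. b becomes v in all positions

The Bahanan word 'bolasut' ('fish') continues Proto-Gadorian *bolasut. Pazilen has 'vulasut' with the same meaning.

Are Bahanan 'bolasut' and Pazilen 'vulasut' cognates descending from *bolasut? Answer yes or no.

Derive the expected Pazilen reflex of *bolasut:
Pazilen: *bolasut > bulasut > bulosut > vulosut  (by vowel merger, vowel merger, unconditioned shift)
The regular Pazilen reflex would be 'vulosut', but the attested form is 'vulasut'. The correspondence is irregular, so they are not cognates (the Pazilen form has a different source).

no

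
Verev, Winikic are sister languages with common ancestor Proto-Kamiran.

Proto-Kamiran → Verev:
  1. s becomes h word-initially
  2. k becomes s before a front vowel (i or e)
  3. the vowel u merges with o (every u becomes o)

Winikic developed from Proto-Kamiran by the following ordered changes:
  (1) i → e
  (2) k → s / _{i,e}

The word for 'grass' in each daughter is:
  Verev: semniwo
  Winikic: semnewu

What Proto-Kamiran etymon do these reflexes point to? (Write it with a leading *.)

*kemniwu

Position 7: Verev has o, Winikic has u. Winikic preserves u here (none of its changes turn any other segment into u), so the proto-segment is *u.
Position 5: Verev has i, Winikic has e. Verev preserves i here (none of its changes turn any other segment into i), so the proto-segment is *i.
Continuing position by position gives *kemniwu; check it forward:
Verev: *kemniwu > semniwu > semniwo  (by palatalisation, vowel merger)
Winikic: *kemniwu > kemnewu > semnewu  (by vowel merger, palatalisation)
*kemniwu is the unique common source.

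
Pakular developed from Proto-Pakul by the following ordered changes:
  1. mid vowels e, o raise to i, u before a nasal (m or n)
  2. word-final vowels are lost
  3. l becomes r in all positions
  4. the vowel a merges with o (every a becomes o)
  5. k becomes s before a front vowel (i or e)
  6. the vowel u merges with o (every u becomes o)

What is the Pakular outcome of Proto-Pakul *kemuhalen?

simohorin

Pakular: start from *kemuhalen.
  rule 1 (pre-nasal raising): kemuhalen → kimuhalin
  rule 2: no change — kimuhalin
  rule 3 (unconditioned shift): kimuhalin → kimuharin
  rule 4 (vowel merger): kimuharin → kimuhorin
  rule 5 (palatalisation): kimuhorin → simuhorin
  rule 6 (vowel merger): simuhorin → simohorin
  ⇒ Pakular simohorin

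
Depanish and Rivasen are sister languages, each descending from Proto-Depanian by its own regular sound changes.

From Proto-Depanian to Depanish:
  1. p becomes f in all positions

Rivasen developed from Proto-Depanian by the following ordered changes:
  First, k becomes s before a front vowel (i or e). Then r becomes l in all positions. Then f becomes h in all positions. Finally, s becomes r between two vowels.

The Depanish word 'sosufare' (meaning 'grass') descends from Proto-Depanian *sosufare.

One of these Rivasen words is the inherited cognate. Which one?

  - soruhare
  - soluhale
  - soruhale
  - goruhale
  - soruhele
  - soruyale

Rivasen: start from *sosufare.
  rule 1: no change — sosufare
  rule 2 (unconditioned shift): sosufare → sosufale
  rule 3 (unconditioned shift): sosufale → sosuhale
  rule 4 (rhotacism): sosuhale → soruhale
  ⇒ Rivasen soruhale
The other candidates each miss or misapply at least one Rivasen change.

soruhale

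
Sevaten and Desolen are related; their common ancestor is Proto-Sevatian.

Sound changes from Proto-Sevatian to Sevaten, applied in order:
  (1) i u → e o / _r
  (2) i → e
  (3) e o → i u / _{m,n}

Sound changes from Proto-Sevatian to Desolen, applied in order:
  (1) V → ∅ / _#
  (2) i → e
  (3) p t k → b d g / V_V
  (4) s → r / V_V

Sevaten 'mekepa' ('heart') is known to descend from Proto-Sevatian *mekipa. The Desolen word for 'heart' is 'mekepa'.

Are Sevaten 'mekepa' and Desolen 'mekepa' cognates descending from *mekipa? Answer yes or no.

Derive the expected Desolen reflex of *mekipa:
Desolen: *mekipa
  mekipa → mekip   [apocope]
  mekip → mekep   [vowel merger]
  mekep → megep   [intervocalic voicing]
  megep (rule 4 does not apply)
  giving Desolen megep.
The regular Desolen reflex would be 'megep', but the attested form is 'mekepa'. The correspondence is irregular, so they are not cognates (the Desolen form has a different source).

no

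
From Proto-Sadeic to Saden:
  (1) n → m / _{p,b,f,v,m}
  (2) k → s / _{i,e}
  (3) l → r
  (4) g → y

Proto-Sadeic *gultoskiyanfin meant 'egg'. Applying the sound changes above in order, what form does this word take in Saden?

yurtossiyamfin

Saden: *gultoskiyanfin > gultoskiyamfin > gultossiyamfin > gurtossiyamfin > yurtossiyamfin  (by nasal place assimilation, palatalisation, unconditioned shift, unconditioned shift)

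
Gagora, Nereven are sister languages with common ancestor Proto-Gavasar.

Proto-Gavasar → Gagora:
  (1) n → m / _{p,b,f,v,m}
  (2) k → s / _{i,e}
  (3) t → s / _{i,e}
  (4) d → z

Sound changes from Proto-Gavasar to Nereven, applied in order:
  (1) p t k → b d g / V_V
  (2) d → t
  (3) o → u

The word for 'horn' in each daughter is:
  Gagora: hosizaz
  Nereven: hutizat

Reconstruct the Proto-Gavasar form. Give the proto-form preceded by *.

Position 7: Gagora has z, Nereven has t. Taking the neighbouring segments as reconstructed: Gagora z could go back to *d or *z; Nereven t could go back to *t or *d — the one source consistent with every daughter is *d.
Position 2: Gagora has o, Nereven has u. Gagora preserves o here (none of its changes turn any other segment into o), so the proto-segment is *o.
Continuing position by position gives *hotizad; check it forward:
Gagora: start from *hotizad.
  rule 1: no change — hotizad
  rule 2: no change — hotizad
  rule 3 (palatalisation): hotizad → hosizad
  rule 4 (unconditioned shift): hosizad → hosizaz
  ⇒ Gagora hosizaz
Nereven: *hotizad > hodizad > hotizat > hutizat  (by intervocalic voicing, unconditioned shift, vowel merger)
Only *hotizad yields all of Gagora hosizaz, Nereven hutizat.

*hotizad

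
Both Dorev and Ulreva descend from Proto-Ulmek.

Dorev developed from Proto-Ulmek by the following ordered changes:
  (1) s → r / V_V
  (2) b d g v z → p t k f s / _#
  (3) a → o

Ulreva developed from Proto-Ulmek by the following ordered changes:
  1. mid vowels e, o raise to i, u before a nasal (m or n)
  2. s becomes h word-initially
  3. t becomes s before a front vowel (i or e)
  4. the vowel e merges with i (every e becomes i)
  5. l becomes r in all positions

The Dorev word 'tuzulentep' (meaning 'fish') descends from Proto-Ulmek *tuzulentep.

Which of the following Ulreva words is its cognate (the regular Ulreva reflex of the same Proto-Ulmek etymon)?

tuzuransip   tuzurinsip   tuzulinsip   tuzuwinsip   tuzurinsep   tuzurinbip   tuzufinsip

Ulreva: *tuzulentep > tuzulintep > tuzulinsep > tuzulinsip > tuzurinsip  (by pre-nasal raising, palatalisation, vowel merger, unconditioned shift)

tuzurinsip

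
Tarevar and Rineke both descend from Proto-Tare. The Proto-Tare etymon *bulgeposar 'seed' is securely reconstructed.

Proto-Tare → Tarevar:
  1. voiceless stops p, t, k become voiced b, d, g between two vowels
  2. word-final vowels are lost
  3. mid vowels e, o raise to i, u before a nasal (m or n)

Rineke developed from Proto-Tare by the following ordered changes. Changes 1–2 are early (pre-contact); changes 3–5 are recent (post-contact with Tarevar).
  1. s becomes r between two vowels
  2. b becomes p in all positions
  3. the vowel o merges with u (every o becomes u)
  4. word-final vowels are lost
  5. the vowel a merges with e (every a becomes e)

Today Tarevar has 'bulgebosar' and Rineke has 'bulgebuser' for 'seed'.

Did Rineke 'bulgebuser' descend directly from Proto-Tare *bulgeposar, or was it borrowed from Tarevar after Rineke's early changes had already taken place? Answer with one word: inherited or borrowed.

borrowed

If inherited, *bulgeposar would pass through all of Rineke's changes:
Rineke: *bulgeposar
  bulgeposar → bulgeporar   [rhotacism]
  bulgeporar → pulgeporar   [unconditioned shift]
  pulgeporar → pulgepurar   [vowel merger]
  pulgepurar (rule 4 does not apply)
  pulgepurar → pulgepurer   [vowel merger]
  giving Rineke pulgepurer.
If borrowed from Tarevar 'bulgebosar' after the early changes, it would undergo only the recent ones:
  rule 3 (vowel merger): bulgebosar → bulgebusar
  rule 4 (apocope): no change (bulgebusar)
  rule 5 (vowel merger): bulgebusar → bulgebuser
  ⇒ as a loan: bulgebuser
Rineke 'bulgebuser' matches the loan outcome 'bulgebuser', not the inherited 'pulgepurer' — it skipped the early Rineke changes, so it was borrowed from Tarevar.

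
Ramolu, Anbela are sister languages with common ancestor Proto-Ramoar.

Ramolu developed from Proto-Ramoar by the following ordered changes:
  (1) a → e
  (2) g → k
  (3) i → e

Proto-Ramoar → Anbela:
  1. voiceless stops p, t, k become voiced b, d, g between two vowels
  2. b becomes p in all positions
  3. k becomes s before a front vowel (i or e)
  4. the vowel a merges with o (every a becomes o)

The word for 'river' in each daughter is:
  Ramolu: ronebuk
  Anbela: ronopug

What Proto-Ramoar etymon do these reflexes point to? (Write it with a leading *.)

*ronabug

Position 5: Ramolu has b, Anbela has p. Ramolu preserves b here (none of its changes turn any other segment into b), so the proto-segment is *b.
Position 4: Ramolu has e, Anbela has o. Taking the neighbouring segments as reconstructed: Ramolu e could go back to *a or *e or *i; Anbela o could go back to *a or *o — the one source consistent with every daughter is *a.
Position 7: Ramolu has k, Anbela has g. Taking the neighbouring segments as reconstructed: Ramolu k could go back to *k or *g; Anbela g can only go back to *g — the one source consistent with every daughter is *g.
Verify the candidate proto-form against each daughter:
Ramolu: *ronabug
  ronabug → ronebug   [vowel merger]
  ronebug → ronebuk   [unconditioned shift]
  ronebuk (rule 3 does not apply)
  giving Ramolu ronebuk.
Anbela: start from *ronabug.
  rule 1: no change — ronabug
  rule 2 (unconditioned shift): ronabug → ronapug
  rule 3: no change — ronapug
  rule 4 (vowel merger): ronapug → ronopug
  ⇒ Anbela ronopug
*ronabug is the unique common source.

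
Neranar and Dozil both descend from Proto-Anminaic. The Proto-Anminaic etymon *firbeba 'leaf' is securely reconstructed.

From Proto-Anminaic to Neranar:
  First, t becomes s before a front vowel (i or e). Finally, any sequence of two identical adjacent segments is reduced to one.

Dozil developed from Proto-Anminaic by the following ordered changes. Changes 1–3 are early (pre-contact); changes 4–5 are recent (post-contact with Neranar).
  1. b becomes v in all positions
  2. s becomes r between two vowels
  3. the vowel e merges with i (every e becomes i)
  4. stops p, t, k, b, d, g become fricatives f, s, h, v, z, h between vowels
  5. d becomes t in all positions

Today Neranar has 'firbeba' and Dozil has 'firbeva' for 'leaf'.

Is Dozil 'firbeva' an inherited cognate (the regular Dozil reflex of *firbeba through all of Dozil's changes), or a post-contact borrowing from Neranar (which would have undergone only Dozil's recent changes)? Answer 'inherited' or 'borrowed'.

borrowed

If inherited, *firbeba would pass through all of Dozil's changes:
Dozil: *firbeba > firveva > firviva  (by unconditioned shift, vowel merger)
If borrowed from Neranar 'firbeba' after the early changes, it would undergo only the recent ones:
  rule 4 (intervocalic lenition): firbeba → firbeva
  rule 5 (unconditioned shift): no change (firbeva)
  ⇒ as a loan: firbeva
Dozil 'firbeva' matches the loan outcome 'firbeva', not the inherited 'firviva' — it skipped the early Dozil changes, so it was borrowed from Neranar.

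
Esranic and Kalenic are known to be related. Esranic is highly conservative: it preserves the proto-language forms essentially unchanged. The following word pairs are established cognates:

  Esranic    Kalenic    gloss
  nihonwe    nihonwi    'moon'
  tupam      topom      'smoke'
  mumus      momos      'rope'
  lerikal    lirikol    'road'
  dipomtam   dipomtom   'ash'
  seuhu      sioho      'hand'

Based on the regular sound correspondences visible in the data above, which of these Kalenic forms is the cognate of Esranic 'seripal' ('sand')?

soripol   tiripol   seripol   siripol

lerikal ~ lirikol — Esranic e corresponds to Kalenic i after a consonant, before r.
lerikal ~ lirikol — Esranic a corresponds to Kalenic o after a consonant, before a consonant other than r, m, n, p, b, f, v.
Applying these to Esranic 'seripal':
  seripal → siripal   (e→i after a consonant, before r)
  siripal → siripol   (a→o after a consonant, before a consonant other than r, m, n, p, b, f, v)
So the Kalenic cognate is 'siripol'.

siripol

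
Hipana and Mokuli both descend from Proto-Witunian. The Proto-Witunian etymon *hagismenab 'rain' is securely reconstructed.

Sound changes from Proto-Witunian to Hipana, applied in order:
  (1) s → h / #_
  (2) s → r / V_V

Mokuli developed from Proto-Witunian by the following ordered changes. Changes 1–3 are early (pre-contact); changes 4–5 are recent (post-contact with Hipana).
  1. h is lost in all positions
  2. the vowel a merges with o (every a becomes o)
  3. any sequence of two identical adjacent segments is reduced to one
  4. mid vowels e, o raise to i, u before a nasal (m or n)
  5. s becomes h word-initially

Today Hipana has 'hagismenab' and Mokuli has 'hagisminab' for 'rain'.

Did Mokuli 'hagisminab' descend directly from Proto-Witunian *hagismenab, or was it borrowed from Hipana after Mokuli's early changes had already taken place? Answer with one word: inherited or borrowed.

borrowed

If inherited, *hagismenab would pass through all of Mokuli's changes:
Mokuli: *hagismenab
  hagismenab → agismenab   [h-loss]
  agismenab → ogismenob   [vowel merger]
  ogismenob (rule 3 does not apply)
  ogismenob → ogisminob   [pre-nasal raising]
  ogisminob (rule 5 does not apply)
  giving Mokuli ogisminob.
If borrowed from Hipana 'hagismenab' after the early changes, it would undergo only the recent ones:
  rule 4 (pre-nasal raising): hagismenab → hagisminab
  rule 5 (debuccalisation): no change (hagisminab)
  ⇒ as a loan: hagisminab
Mokuli 'hagisminab' matches the loan outcome 'hagisminab', not the inherited 'ogisminob' — it skipped the early Mokuli changes, so it was borrowed from Hipana.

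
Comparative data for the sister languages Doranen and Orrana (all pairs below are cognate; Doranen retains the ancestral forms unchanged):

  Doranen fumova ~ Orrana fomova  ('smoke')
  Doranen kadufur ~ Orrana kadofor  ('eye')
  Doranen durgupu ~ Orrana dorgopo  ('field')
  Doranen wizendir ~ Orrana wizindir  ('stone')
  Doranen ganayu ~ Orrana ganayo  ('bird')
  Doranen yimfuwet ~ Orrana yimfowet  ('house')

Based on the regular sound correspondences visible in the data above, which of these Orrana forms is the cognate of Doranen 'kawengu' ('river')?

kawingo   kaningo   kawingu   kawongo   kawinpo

wizendir ~ wizindir — Doranen e corresponds to Orrana i after a consonant, before a nasal.
durgupu ~ dorgopo, ganayu ~ ganayo — Doranen u corresponds to Orrana o word-finally.
Applying these to Doranen 'kawengu':
  kawengu → kawingu   (e→i after a consonant, before a nasal)
  kawingu → kawingo   (u→o word-finally)
So the Orrana cognate is 'kawingo'.

kawingo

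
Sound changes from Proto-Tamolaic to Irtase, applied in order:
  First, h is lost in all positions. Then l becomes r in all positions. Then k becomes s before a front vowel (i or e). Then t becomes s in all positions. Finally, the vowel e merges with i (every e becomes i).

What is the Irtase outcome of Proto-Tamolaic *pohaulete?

poaurisi

Irtase: start from *pohaulete.
  rule 1 (h-loss): pohaulete → poaulete
  rule 2 (unconditioned shift): poaulete → poaurete
  rule 3: no change — poaurete
  rule 4 (unconditioned shift): poaurete → poaurese
  rule 5 (vowel merger): poaurese → poaurisi
  ⇒ Irtase poaurisi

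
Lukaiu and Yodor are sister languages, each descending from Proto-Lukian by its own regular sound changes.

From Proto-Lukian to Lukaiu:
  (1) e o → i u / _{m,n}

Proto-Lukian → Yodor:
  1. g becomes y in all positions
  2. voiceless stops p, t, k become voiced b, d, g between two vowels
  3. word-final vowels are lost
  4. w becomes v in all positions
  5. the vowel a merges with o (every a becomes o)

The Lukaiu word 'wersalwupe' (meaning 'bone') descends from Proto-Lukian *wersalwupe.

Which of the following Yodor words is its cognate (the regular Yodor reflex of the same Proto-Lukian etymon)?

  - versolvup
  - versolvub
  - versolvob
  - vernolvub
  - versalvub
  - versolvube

Yodor: start from *wersalwupe.
  rule 1: no change — wersalwupe
  rule 2 (intervocalic voicing): wersalwupe → wersalwube
  rule 3 (apocope): wersalwube → wersalwub
  rule 4 (unconditioned shift): wersalwub → versalvub
  rule 5 (vowel merger): versalvub → versolvub
  ⇒ Yodor versolvub

versolvub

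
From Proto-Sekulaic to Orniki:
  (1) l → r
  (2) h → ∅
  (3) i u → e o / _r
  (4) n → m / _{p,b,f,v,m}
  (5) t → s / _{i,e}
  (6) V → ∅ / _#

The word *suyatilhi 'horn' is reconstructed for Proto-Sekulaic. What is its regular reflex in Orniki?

suyaser

Orniki: *suyatilhi > suyatirhi > suyatiri > suyateri > suyaseri > suyaser  (by unconditioned shift, h-loss, pre-rhotic lowering, palatalisation, apocope)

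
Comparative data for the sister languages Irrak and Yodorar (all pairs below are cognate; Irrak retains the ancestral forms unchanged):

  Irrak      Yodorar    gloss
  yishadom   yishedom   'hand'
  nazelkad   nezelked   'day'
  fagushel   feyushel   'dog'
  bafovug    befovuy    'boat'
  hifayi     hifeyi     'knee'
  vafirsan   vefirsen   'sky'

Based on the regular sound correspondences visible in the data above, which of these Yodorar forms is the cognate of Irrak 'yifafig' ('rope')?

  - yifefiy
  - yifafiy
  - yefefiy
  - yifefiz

yifefiy

bafovug ~ befovuy, vafirsan ~ vefirsen — Irrak a corresponds to Yodorar e after a consonant, before a labial obstruent.
bafovug ~ befovuy — Irrak g corresponds to Yodorar y word-finally.
Applying these to Irrak 'yifafig':
  yifafig → yifefig   (a→e after a consonant, before a labial obstruent)
  yifefig → yifefiy   (g→y word-finally)
So the Yodorar cognate is 'yifefiy'.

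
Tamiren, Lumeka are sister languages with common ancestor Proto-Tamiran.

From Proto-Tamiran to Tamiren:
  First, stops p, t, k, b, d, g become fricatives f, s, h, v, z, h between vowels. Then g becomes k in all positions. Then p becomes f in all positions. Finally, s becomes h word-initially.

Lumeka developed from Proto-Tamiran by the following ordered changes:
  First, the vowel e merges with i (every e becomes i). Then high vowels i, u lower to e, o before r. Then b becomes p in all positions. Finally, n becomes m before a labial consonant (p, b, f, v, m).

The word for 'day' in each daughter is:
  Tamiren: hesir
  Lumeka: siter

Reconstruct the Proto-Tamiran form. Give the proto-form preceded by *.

*setir

Position 2: Tamiren has e, Lumeka has i. Tamiren preserves e here (none of its changes turn any other segment into e), so the proto-segment is *e.
Position 4: Tamiren has i, Lumeka has e. Tamiren preserves i here (none of its changes turn any other segment into i), so the proto-segment is *i.
Position 3: Tamiren has s, Lumeka has t. Lumeka preserves t here (none of its changes turn any other segment into t), so the proto-segment is *t.
Continuing position by position gives *setir; check it forward:
Tamiren: start from *setir.
  rule 1 (intervocalic lenition): setir → sesir
  rule 2: no change — sesir
  rule 3: no change — sesir
  rule 4 (debuccalisation): sesir → hesir
  ⇒ Tamiren hesir
Lumeka: start from *setir.
  rule 1 (vowel merger): setir → sitir
  rule 2 (pre-rhotic lowering): sitir → siter
  rule 3: no change — siter
  rule 4: no change — siter
  ⇒ Lumeka siter
*setir is the unique common source.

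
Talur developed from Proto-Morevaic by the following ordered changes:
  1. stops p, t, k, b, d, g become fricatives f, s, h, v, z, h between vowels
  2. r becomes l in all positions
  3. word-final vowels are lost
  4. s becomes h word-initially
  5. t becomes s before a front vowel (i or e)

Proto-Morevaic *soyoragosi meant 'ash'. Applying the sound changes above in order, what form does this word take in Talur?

Talur: *soyoragosi
  soyoragosi → soyorahosi   [intervocalic lenition]
  soyorahosi → soyolahosi   [unconditioned shift]
  soyolahosi → soyolahos   [apocope]
  soyolahos → hoyolahos   [debuccalisation]
  hoyolahos (rule 5 does not apply)
  giving Talur hoyolahos.

hoyolahos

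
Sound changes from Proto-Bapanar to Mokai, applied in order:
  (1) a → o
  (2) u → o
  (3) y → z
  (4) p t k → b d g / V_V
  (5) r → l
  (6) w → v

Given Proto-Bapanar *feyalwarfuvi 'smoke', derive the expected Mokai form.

fezolvolfovi

Mokai: *feyalwarfuvi
  feyalwarfuvi → feyolworfuvi   [vowel merger]
  feyolworfuvi → feyolworfovi   [vowel merger]
  feyolworfovi → fezolworfovi   [unconditioned shift]
  fezolworfovi (rule 4 does not apply)
  fezolworfovi → fezolwolfovi   [unconditioned shift]
  fezolwolfovi → fezolvolfovi   [unconditioned shift]
  giving Mokai fezolvolfovi.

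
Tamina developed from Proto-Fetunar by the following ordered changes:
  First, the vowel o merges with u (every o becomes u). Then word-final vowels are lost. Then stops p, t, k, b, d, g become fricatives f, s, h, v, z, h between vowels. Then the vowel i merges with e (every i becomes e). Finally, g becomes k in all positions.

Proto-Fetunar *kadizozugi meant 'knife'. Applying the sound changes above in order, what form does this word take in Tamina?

Tamina: *kadizozugi
  kadizozugi → kadizuzugi   [vowel merger]
  kadizuzugi → kadizuzug   [apocope]
  kadizuzug → kazizuzug   [intervocalic lenition]
  kazizuzug → kazezuzug   [vowel merger]
  kazezuzug → kazezuzuk   [unconditioned shift]
  giving Tamina kazezuzuk.

kazezuzuk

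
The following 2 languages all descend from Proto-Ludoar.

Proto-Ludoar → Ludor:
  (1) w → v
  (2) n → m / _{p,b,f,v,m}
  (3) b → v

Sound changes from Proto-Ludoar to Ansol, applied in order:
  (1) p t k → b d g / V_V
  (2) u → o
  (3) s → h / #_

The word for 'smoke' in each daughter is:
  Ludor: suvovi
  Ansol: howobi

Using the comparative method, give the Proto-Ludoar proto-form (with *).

Position 3: Ludor has v, Ansol has w. Ansol preserves w here (none of its changes turn any other segment into w), so the proto-segment is *w.
Position 1: Ludor has s, Ansol has h. Ludor preserves s here (none of its changes turn any other segment into s), so the proto-segment is *s.
This points to *suwobi. Verify forward in each daughter:
Ludor: *suwobi > suvobi > suvovi  (by unconditioned shift, unconditioned shift)
Ansol: *suwobi
  suwobi (rule 1 does not apply)
  suwobi → sowobi   [vowel merger]
  sowobi → howobi   [debuccalisation]
  giving Ansol howobi.
*suwobi is the unique common source.

*suwobi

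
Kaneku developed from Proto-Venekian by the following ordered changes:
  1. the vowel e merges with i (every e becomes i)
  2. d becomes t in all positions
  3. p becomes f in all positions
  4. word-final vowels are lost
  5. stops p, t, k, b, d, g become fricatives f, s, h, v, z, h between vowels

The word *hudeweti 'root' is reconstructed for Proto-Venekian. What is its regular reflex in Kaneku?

husiwit

Kaneku: *hudeweti
  hudeweti → hudiwiti   [vowel merger]
  hudiwiti → hutiwiti   [unconditioned shift]
  hutiwiti (rule 3 does not apply)
  hutiwiti → hutiwit   [apocope]
  hutiwit → husiwit   [intervocalic lenition]
  giving Kaneku husiwit.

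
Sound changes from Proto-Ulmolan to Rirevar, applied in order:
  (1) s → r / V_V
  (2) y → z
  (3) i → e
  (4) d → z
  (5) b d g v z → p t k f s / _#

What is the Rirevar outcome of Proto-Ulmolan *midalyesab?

mezalzerap

Rirevar: *midalyesab > midalyerab > midalzerab > medalzerab > mezalzerab > mezalzerap  (by rhotacism, unconditioned shift, vowel merger, unconditioned shift, final devoicing)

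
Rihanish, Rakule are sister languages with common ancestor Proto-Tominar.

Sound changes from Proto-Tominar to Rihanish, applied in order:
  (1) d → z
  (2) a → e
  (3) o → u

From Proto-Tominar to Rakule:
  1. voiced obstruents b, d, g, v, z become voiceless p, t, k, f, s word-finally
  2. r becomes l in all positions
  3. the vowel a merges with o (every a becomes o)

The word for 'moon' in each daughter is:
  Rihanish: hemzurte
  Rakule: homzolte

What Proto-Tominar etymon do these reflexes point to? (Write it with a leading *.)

*hamzorte

Position 5: Rihanish has u, Rakule has o. Taking the neighbouring segments as reconstructed: Rihanish u could go back to *o or *u; Rakule o could go back to *a or *o — the one source consistent with every daughter is *o.
Position 6: Rihanish has r, Rakule has l. Rihanish preserves r here (none of its changes turn any other segment into r), so the proto-segment is *r.
Position 2: Rihanish has e, Rakule has o. Taking the neighbouring segments as reconstructed: Rihanish e could go back to *a or *e; Rakule o could go back to *a or *o — the one source consistent with every daughter is *a.
This points to *hamzorte. Verify forward in each daughter:
Rihanish: *hamzorte
  hamzorte (rule 1 does not apply)
  hamzorte → hemzorte   [vowel merger]
  hemzorte → hemzurte   [vowel merger]
  giving Rihanish hemzurte.
Rakule: start from *hamzorte.
  rule 1: no change — hamzorte
  rule 2 (unconditioned shift): hamzorte → hamzolte
  rule 3 (vowel merger): hamzolte → homzolte
  ⇒ Rakule homzolte
No other proto-form is consistent with every reflex, so the reconstruction is *hamzorte.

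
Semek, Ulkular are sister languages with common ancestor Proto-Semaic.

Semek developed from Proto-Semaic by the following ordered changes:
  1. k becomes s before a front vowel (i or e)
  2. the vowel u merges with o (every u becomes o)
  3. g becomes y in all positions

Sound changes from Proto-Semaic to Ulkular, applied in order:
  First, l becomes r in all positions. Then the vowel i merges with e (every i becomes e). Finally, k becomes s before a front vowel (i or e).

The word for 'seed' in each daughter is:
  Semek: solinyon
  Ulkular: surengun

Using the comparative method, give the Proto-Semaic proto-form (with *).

Position 2: Semek has o, Ulkular has u. Ulkular preserves u here (none of its changes turn any other segment into u), so the proto-segment is *u.
Position 6: Semek has y, Ulkular has g. Ulkular preserves g here (none of its changes turn any other segment into g), so the proto-segment is *g.
Position 4: Semek has i, Ulkular has e. Semek preserves i here (none of its changes turn any other segment into i), so the proto-segment is *i.
This points to *sulingun. Verify forward in each daughter:
Semek: *sulingun > solingon > solinyon  (by vowel merger, unconditioned shift)
Ulkular: start from *sulingun.
  rule 1 (unconditioned shift): sulingun → suringun
  rule 2 (vowel merger): suringun → surengun
  rule 3: no change — surengun
  ⇒ Ulkular surengun
Only *sulingun yields all of Semek solinyon, Ulkular surengun.

*sulingun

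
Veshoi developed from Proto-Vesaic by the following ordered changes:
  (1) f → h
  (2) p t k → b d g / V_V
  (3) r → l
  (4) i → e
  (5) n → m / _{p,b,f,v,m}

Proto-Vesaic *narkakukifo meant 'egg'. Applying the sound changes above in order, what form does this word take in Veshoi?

nalkagugeho

Veshoi: *narkakukifo > narkakukiho > narkagugiho > nalkagugiho > nalkagugeho  (by unconditioned shift, intervocalic voicing, unconditioned shift, vowel merger)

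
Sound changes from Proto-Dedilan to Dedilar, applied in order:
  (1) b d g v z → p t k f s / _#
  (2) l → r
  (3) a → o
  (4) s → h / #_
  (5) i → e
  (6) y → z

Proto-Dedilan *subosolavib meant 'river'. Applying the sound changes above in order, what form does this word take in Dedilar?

Dedilar: *subosolavib > subosolavip > subosoravip > subosorovip > hubosorovip > hubosorovep  (by final devoicing, unconditioned shift, vowel merger, debuccalisation, vowel merger)

hubosorovep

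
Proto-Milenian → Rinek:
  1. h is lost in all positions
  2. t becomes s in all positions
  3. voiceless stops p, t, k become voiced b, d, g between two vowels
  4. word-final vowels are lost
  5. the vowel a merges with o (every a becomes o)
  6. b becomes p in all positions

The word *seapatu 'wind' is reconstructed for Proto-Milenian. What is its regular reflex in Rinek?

seopos

Rinek: *seapatu
  seapatu (rule 1 does not apply)
  seapatu → seapasu   [unconditioned shift]
  seapasu → seabasu   [intervocalic voicing]
  seabasu → seabas   [apocope]
  seabas → seobos   [vowel merger]
  seobos → seopos   [unconditioned shift]
  giving Rinek seopos.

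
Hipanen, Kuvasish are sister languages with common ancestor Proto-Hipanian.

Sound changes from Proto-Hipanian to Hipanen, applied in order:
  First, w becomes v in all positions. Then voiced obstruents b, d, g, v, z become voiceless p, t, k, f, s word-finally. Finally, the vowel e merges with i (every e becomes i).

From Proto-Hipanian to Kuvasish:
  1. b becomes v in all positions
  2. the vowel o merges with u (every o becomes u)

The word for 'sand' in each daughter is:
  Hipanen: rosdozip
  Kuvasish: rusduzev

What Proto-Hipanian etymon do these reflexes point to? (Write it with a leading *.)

*rosdozeb

Position 7: Hipanen has i, Kuvasish has e. Kuvasish preserves e here (none of its changes turn any other segment into e), so the proto-segment is *e.
Position 8: Hipanen has p, Kuvasish has v. Taking the neighbouring segments as reconstructed: Hipanen p could go back to *p or *b; Kuvasish v could go back to *b or *v — the one source consistent with every daughter is *b.
Position 5: Hipanen has o, Kuvasish has u. Hipanen preserves o here (none of its changes turn any other segment into o), so the proto-segment is *o.
This points to *rosdozeb. Verify forward in each daughter:
Hipanen: start from *rosdozeb.
  rule 1: no change — rosdozeb
  rule 2 (final devoicing): rosdozeb → rosdozep
  rule 3 (vowel merger): rosdozep → rosdozip
  ⇒ Hipanen rosdozip
Kuvasish: *rosdozeb > rosdozev > rusduzev  (by unconditioned shift, vowel merger)
Only *rosdozeb yields all of Hipanen rosdozip, Kuvasish rusduzev.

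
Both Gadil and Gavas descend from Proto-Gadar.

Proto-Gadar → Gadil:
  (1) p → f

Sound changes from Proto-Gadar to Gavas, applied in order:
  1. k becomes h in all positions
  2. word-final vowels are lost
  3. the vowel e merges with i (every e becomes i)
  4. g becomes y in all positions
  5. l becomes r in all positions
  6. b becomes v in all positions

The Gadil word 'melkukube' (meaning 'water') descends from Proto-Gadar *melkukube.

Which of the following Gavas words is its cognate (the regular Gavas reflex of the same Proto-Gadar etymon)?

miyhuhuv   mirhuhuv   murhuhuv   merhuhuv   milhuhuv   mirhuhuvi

Gavas: *melkukube
  melkukube → melhuhube   [unconditioned shift]
  melhuhube → melhuhub   [apocope]
  melhuhub → milhuhub   [vowel merger]
  milhuhub (rule 4 does not apply)
  milhuhub → mirhuhub   [unconditioned shift]
  mirhuhub → mirhuhuv   [unconditioned shift]
  giving Gavas mirhuhuv.
The other candidates each miss or misapply at least one Gavas change.

mirhuhuv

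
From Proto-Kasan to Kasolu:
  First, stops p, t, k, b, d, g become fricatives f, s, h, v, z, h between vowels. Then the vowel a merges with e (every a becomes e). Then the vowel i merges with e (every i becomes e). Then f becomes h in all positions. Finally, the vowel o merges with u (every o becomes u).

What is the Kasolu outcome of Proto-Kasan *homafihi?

humehehe

Kasolu: start from *homafihi.
  rule 1: no change — homafihi
  rule 2 (vowel merger): homafihi → homefihi
  rule 3 (vowel merger): homefihi → homefehe
  rule 4 (unconditioned shift): homefehe → homehehe
  rule 5 (vowel merger): homehehe → humehehe
  ⇒ Kasolu humehehe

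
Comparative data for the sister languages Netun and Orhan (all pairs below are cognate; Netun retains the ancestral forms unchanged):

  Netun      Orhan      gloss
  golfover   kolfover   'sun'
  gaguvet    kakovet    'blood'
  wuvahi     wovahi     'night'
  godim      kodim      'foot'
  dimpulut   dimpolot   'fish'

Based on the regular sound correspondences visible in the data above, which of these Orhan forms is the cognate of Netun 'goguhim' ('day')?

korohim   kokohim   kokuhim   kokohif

kokohim

golfover ~ kolfover, godim ~ kodim — Netun g corresponds to Orhan k word-initially before a back vowel.
gaguvet ~ kakovet — Netun g corresponds to Orhan k between vowels (before a back vowel).
dimpulut ~ dimpolot — Netun u corresponds to Orhan o after a consonant, before a consonant other than r, m, n, p, b, f, v.
Applying these to Netun 'goguhim':
  goguhim → koguhim   (g→k word-initially before a back vowel)
  koguhim → kokuhim   (g→k between vowels (before a back vowel))
  kokuhim → kokohim   (u→o after a consonant, before a consonant other than r, m, n, p, b, f, v)
So the Orhan cognate is 'kokohim'.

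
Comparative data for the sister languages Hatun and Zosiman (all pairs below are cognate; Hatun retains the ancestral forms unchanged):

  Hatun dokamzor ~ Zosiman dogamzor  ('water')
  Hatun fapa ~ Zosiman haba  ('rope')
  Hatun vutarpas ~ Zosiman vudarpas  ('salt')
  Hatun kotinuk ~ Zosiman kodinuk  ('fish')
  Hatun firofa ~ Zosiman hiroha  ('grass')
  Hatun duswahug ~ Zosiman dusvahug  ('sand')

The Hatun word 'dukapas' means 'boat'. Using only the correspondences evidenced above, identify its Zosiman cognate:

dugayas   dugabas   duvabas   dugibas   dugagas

dokamzor ~ dogamzor — Hatun k corresponds to Zosiman g between vowels (before a back vowel).
fapa ~ haba — Hatun p corresponds to Zosiman b between vowels (before a back vowel).
Applying these to Hatun 'dukapas':
  dukapas → dugapas   (k→g between vowels (before a back vowel))
  dugapas → dugabas   (p→b between vowels (before a back vowel))
So the Zosiman cognate is 'dugabas'.

dugabas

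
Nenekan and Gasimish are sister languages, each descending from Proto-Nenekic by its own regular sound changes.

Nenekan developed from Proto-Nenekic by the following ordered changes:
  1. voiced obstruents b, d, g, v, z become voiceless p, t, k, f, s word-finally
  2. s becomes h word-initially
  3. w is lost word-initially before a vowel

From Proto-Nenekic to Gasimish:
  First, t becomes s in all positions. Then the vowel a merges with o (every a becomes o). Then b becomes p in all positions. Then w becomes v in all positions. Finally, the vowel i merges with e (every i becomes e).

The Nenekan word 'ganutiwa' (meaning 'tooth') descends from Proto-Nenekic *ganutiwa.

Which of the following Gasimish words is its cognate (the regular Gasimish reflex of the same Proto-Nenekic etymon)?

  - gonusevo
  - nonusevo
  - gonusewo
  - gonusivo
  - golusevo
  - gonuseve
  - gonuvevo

gonusevo

Gasimish: *ganutiwa
  ganutiwa → ganusiwa   [unconditioned shift]
  ganusiwa → gonusiwo   [vowel merger]
  gonusiwo (rule 3 does not apply)
  gonusiwo → gonusivo   [unconditioned shift]
  gonusivo → gonusevo   [vowel merger]
  giving Gasimish gonusevo.
The other candidates each miss or misapply at least one Gasimish change.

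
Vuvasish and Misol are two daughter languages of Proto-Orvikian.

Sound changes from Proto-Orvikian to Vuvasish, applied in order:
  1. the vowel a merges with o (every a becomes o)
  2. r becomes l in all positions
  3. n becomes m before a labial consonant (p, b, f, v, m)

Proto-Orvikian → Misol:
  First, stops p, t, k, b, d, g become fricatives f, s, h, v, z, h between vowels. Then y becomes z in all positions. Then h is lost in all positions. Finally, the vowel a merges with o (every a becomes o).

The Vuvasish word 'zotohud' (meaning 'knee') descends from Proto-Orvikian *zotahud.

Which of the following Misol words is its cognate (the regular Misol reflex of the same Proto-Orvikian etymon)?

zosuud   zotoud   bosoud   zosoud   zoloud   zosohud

zosoud

Misol: start from *zotahud.
  rule 1 (intervocalic lenition): zotahud → zosahud
  rule 2: no change — zosahud
  rule 3 (h-loss): zosahud → zosaud
  rule 4 (vowel merger): zosaud → zosoud
  ⇒ Misol zosoud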